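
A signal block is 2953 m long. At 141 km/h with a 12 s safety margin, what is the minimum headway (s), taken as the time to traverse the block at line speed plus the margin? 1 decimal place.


V = 141 / 3.6 = 39.1667 m/s
Block traversal time = 2953 / 39.1667 = 75.3957 s
Headway = 75.3957 + 12
Headway = 87.4 s

87.4


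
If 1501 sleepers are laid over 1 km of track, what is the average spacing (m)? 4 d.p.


Spacing = 1000 m / number of sleepers
Spacing = 1000 / 1501
Spacing = 0.6662 m

0.6662


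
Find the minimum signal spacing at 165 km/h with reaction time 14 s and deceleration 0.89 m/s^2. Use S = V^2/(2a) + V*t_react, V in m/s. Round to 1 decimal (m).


V = 165 / 3.6 = 45.8333 m/s
Braking distance = 45.8333^2 / (2*0.89) = 1180.1654 m
Sighting distance = 45.8333 * 14 = 641.6667 m
S = 1180.1654 + 641.6667 = 1821.8 m

1821.8


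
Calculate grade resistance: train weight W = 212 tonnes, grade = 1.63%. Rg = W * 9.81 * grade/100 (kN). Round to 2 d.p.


Rg = W * 9.81 * grade / 100
Rg = 212 * 9.81 * 1.63 / 100
Rg = 2079.72 * 0.0163
Rg = 33.90 kN

33.90


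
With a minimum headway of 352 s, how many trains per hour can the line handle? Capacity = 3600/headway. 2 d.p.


Capacity = 3600 / headway
Capacity = 3600 / 352
Capacity = 10.23 trains/hour

10.23


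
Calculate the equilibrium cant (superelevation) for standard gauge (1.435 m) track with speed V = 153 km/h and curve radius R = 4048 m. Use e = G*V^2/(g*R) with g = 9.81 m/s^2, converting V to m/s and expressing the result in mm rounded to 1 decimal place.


Convert speed: V = 153 / 3.6 = 42.5 m/s
Apply formula: e = 1.435 * 42.5^2 / (9.81 * 4048)
e = 1.435 * 1806.25 / 39710.88
e = 0.065271 m = 65.3 mm

65.3


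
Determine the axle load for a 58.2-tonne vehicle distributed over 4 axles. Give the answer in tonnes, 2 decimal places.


Load per axle = total weight / number of axles
Load = 58.2 / 4
Load = 14.55 tonnes

14.55


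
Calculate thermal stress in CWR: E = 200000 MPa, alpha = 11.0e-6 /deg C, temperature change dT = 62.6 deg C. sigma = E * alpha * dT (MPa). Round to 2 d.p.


sigma = E * alpha * dT
sigma = 200000 * 11.0e-6 * 62.6
sigma = 2.2 * 62.6
sigma = 137.72 MPa

137.72


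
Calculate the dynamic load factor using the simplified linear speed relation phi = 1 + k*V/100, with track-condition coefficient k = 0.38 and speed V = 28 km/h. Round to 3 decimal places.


phi = 1 + k * V / 100
phi = 1 + 0.38 * 28 / 100
phi = 1 + 0.1064
phi = 1.106

1.106


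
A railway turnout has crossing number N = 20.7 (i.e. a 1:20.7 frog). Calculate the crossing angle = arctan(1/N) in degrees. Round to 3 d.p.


1/N = 1/20.7 = 0.048309
angle = arctan(0.048309) = 0.048272 rad
angle = 0.048272 * 180/pi = 2.766 degrees

2.766


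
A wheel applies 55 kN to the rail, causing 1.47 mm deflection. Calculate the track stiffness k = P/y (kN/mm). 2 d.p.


Track stiffness k = P / y
k = 55 / 1.47
k = 37.41 kN/mm

37.41


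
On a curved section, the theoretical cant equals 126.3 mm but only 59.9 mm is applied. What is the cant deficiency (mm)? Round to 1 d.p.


Cant deficiency = equilibrium cant - actual cant
CD = 126.3 - 59.9
CD = 66.4 mm

66.4


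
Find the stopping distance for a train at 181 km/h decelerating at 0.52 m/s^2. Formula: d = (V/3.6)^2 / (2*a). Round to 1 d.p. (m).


Convert speed: V = 181 / 3.6 = 50.2778 m/s
V^2 = 2527.8549
d = 2527.8549 / (2 * 0.52)
d = 2527.8549 / 1.04
d = 2430.6 m

2430.6


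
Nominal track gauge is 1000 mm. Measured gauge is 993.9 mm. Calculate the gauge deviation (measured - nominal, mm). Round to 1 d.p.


Deviation = measured - nominal
Deviation = 993.9 - 1000
Deviation = -6.1 mm

-6.1


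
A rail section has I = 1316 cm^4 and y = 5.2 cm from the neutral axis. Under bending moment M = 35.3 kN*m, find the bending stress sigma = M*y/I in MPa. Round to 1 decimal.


Convert units:
M = 35.3 kN*m = 35300000 N*mm
y = 5.2 cm = 52 mm
I = 1316 cm^4 = 13160000 mm^4
sigma = 35300000 * 52 / 13160000
sigma = 139.5 MPa

139.5


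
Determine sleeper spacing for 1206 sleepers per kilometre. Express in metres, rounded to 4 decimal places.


Spacing = 1000 m / number of sleepers
Spacing = 1000 / 1206
Spacing = 0.8292 m

0.8292


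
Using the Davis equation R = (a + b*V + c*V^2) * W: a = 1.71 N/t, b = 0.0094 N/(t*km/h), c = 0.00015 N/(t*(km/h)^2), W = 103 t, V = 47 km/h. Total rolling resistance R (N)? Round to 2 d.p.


b*V = 0.0094 * 47 = 0.4418
c*V^2 = 0.00015 * 2209 = 0.33135
R_per_t = 1.71 + 0.4418 + 0.33135 = 2.48315 N/t
R_total = 2.48315 * 103 = 255.76 N

255.76


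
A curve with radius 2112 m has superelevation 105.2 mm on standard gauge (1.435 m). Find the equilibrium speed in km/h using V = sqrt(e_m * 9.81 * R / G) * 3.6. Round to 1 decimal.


Convert cant: e = 105.2 mm = 0.1052 m
V_ms = sqrt(0.1052 * 9.81 * 2112 / 1.435)
V_ms = sqrt(1518.891529) = 38.973 m/s
V = 38.973 * 3.6 = 140.3 km/h

140.3


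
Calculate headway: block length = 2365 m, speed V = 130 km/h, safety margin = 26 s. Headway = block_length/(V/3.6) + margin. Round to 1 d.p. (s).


V = 130 / 3.6 = 36.1111 m/s
Block traversal time = 2365 / 36.1111 = 65.4923 s
Headway = 65.4923 + 26
Headway = 91.5 s

91.5


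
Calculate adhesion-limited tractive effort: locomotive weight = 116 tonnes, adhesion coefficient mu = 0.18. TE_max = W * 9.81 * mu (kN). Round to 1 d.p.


TE_max = W * g * mu
TE_max = 116 * 9.81 * 0.18
TE_max = 1137.96 * 0.18
TE_max = 204.8 kN

204.8


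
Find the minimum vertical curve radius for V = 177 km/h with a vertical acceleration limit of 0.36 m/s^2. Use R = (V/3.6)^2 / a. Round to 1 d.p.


Convert speed: V = 177 / 3.6 = 49.1667 m/s
V^2 = 2417.3611 m^2/s^2
R_v = 2417.3611 / 0.36
R_v = 6714.9 m

6714.9


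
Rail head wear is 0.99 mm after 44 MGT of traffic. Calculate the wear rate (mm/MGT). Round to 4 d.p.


Wear rate = total wear / cumulative tonnage
Rate = 0.99 / 44
Rate = 0.0225 mm/MGT

0.0225


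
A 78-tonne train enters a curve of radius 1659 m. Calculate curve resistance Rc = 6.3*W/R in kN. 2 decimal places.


Rc = 6.3 * W / R
Rc = 6.3 * 78 / 1659
Rc = 491.4 / 1659
Rc = 0.30 kN

0.30


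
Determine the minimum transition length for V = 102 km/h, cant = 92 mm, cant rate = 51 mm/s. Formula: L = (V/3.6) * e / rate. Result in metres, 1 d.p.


Convert speed: V = 102 / 3.6 = 28.3333 m/s
L = 28.3333 * 92 / 51
L = 2606.6667 / 51
L = 51.1 m

51.1


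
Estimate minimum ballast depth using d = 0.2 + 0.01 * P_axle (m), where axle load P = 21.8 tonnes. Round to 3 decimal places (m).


d = 0.2 + 0.01 * 21.8
d = 0.2 + 0.218
d = 0.418 m

0.418


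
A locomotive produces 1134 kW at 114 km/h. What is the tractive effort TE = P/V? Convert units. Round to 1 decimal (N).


Convert: P = 1134 kW = 1134000 W
V = 114 / 3.6 = 31.6667 m/s
TE = 1134000 / 31.6667
TE = 35810.5 N

35810.5


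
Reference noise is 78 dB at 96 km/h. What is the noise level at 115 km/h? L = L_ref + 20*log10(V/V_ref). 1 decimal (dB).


V/V_ref = 115 / 96 = 1.197917
log10(1.197917) = 0.078427
20 * 0.078427 = 1.5685
L = 78 + 1.5685 = 79.6 dB

79.6


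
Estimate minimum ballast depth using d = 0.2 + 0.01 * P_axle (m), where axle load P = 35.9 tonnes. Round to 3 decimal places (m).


d = 0.2 + 0.01 * 35.9
d = 0.2 + 0.359
d = 0.559 m

0.559


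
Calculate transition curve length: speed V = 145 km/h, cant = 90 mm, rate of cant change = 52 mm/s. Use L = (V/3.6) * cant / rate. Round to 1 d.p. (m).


Convert speed: V = 145 / 3.6 = 40.2778 m/s
L = 40.2778 * 90 / 52
L = 3625.0 / 52
L = 69.7 m

69.7


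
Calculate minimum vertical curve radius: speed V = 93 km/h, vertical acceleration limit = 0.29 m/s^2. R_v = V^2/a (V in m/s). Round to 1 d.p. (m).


Convert speed: V = 93 / 3.6 = 25.8333 m/s
V^2 = 667.3611 m^2/s^2
R_v = 667.3611 / 0.29
R_v = 2301.2 m

2301.2


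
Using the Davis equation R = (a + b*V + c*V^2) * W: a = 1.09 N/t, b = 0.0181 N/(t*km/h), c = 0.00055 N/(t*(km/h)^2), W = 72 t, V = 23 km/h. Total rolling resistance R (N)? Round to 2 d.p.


b*V = 0.0181 * 23 = 0.4163
c*V^2 = 0.00055 * 529 = 0.29095
R_per_t = 1.09 + 0.4163 + 0.29095 = 1.79725 N/t
R_total = 1.79725 * 72 = 129.40 N

129.40


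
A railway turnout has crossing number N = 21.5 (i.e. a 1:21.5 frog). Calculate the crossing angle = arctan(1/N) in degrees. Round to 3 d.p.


1/N = 1/21.5 = 0.046512
angle = arctan(0.046512) = 0.046478 rad
angle = 0.046478 * 180/pi = 2.663 degrees

2.663


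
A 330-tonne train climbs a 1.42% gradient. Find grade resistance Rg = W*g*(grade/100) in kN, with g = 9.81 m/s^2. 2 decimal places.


Rg = W * 9.81 * grade / 100
Rg = 330 * 9.81 * 1.42 / 100
Rg = 3237.3 * 0.0142
Rg = 45.97 kN

45.97


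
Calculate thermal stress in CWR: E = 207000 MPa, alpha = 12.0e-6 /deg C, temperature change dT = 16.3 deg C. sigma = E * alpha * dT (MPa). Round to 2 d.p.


sigma = E * alpha * dT
sigma = 207000 * 12.0e-6 * 16.3
sigma = 2.484 * 16.3
sigma = 40.49 MPa

40.49


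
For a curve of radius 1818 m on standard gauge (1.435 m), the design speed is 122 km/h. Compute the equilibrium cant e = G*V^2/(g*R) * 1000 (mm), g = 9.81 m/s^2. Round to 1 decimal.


Convert speed: V = 122 / 3.6 = 33.8889 m/s
Apply formula: e = 1.435 * 33.8889^2 / (9.81 * 1818)
e = 1.435 * 1148.4568 / 17834.58
e = 0.092407 m = 92.4 mm

92.4


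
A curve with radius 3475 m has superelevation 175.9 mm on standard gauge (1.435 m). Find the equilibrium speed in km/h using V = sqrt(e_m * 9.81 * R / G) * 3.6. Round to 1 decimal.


Convert cant: e = 175.9 mm = 0.1759 m
V_ms = sqrt(0.1759 * 9.81 * 3475 / 1.435)
V_ms = sqrt(4178.666916) = 64.6426 m/s
V = 64.6426 * 3.6 = 232.7 km/h

232.7


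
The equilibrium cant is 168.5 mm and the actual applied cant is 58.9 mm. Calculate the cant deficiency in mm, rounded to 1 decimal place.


Cant deficiency = equilibrium cant - actual cant
CD = 168.5 - 58.9
CD = 109.6 mm

109.6


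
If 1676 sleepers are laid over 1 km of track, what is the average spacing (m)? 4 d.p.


Spacing = 1000 m / number of sleepers
Spacing = 1000 / 1676
Spacing = 0.5967 m

0.5967


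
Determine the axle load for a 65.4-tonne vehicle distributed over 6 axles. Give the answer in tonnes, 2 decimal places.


Load per axle = total weight / number of axles
Load = 65.4 / 6
Load = 10.90 tonnes

10.90


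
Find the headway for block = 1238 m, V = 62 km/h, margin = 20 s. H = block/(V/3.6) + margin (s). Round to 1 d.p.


V = 62 / 3.6 = 17.2222 m/s
Block traversal time = 1238 / 17.2222 = 71.8839 s
Headway = 71.8839 + 20
Headway = 91.9 s

91.9


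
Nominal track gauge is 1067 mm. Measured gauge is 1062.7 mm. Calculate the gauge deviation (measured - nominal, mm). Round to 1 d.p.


Deviation = measured - nominal
Deviation = 1062.7 - 1067
Deviation = -4.3 mm

-4.3


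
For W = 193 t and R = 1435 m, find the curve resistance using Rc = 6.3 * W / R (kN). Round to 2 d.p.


Rc = 6.3 * W / R
Rc = 6.3 * 193 / 1435
Rc = 1215.9 / 1435
Rc = 0.85 kN

0.85


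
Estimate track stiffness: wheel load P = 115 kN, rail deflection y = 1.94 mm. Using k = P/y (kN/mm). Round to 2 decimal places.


Track stiffness k = P / y
k = 115 / 1.94
k = 59.28 kN/mm

59.28


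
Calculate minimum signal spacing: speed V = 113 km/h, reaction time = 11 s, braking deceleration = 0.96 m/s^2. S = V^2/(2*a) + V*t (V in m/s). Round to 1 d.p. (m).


V = 113 / 3.6 = 31.3889 m/s
Braking distance = 31.3889^2 / (2*0.96) = 513.1575 m
Sighting distance = 31.3889 * 11 = 345.2778 m
S = 513.1575 + 345.2778 = 858.4 m

858.4


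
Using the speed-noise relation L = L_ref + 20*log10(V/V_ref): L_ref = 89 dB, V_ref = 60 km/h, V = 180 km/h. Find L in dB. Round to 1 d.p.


V/V_ref = 180 / 60 = 3.0
log10(3.0) = 0.477121
20 * 0.477121 = 9.5424
L = 89 + 9.5424 = 98.5 dB

98.5


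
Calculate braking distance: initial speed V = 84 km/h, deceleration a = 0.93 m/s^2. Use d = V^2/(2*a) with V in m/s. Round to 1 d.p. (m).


Convert speed: V = 84 / 3.6 = 23.3333 m/s
V^2 = 544.4444
d = 544.4444 / (2 * 0.93)
d = 544.4444 / 1.86
d = 292.7 m

292.7


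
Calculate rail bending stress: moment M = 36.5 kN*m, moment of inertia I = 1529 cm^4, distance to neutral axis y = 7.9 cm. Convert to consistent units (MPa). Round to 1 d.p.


Convert units:
M = 36.5 kN*m = 36500000 N*mm
y = 7.9 cm = 79 mm
I = 1529 cm^4 = 15290000 mm^4
sigma = 36500000 * 79 / 15290000
sigma = 188.6 MPa

188.6


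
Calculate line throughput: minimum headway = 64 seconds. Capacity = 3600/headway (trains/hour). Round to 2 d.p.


Capacity = 3600 / headway
Capacity = 3600 / 64
Capacity = 56.25 trains/hour

56.25


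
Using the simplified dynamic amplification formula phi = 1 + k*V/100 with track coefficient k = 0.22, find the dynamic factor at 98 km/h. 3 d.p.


phi = 1 + k * V / 100
phi = 1 + 0.22 * 98 / 100
phi = 1 + 0.2156
phi = 1.216

1.216


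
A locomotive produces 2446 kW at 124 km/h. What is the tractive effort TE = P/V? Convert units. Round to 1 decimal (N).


Convert: P = 2446 kW = 2446000 W
V = 124 / 3.6 = 34.4444 m/s
TE = 2446000 / 34.4444
TE = 71012.9 N

71012.9


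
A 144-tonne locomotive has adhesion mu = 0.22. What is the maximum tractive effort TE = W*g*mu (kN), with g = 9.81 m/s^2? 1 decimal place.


TE_max = W * g * mu
TE_max = 144 * 9.81 * 0.22
TE_max = 1412.64 * 0.22
TE_max = 310.8 kN

310.8


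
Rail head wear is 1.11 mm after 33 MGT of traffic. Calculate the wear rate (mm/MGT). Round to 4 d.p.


Wear rate = total wear / cumulative tonnage
Rate = 1.11 / 33
Rate = 0.0336 mm/MGT

0.0336


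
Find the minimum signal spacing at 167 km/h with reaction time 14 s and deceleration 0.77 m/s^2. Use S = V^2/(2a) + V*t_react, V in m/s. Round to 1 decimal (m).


V = 167 / 3.6 = 46.3889 m/s
Braking distance = 46.3889^2 / (2*0.77) = 1397.3565 m
Sighting distance = 46.3889 * 14 = 649.4444 m
S = 1397.3565 + 649.4444 = 2046.8 m

2046.8


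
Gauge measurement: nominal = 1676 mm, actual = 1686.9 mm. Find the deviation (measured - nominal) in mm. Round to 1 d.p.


Deviation = measured - nominal
Deviation = 1686.9 - 1676
Deviation = 10.9 mm

10.9


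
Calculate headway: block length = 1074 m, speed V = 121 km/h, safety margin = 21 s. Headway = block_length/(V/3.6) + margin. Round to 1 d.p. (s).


V = 121 / 3.6 = 33.6111 m/s
Block traversal time = 1074 / 33.6111 = 31.9537 s
Headway = 31.9537 + 21
Headway = 53.0 s

53.0


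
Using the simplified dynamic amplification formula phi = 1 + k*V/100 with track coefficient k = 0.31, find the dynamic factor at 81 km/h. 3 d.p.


phi = 1 + k * V / 100
phi = 1 + 0.31 * 81 / 100
phi = 1 + 0.2511
phi = 1.251

1.251


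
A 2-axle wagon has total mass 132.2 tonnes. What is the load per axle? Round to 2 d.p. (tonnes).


Load per axle = total weight / number of axles
Load = 132.2 / 2
Load = 66.10 tonnes

66.10


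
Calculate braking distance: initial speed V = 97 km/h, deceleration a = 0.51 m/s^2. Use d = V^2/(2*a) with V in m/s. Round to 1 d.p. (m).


Convert speed: V = 97 / 3.6 = 26.9444 m/s
V^2 = 726.0031
d = 726.0031 / (2 * 0.51)
d = 726.0031 / 1.02
d = 711.8 m

711.8


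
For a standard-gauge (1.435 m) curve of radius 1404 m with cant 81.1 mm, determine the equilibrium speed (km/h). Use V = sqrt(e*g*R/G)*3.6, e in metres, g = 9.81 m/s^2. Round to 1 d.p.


Convert cant: e = 81.1 mm = 0.0811 m
V_ms = sqrt(0.0811 * 9.81 * 1404 / 1.435)
V_ms = sqrt(778.404017) = 27.8999 m/s
V = 27.8999 * 3.6 = 100.4 km/h

100.4


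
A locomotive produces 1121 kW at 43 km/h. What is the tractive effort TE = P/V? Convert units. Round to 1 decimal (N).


Convert: P = 1121 kW = 1121000 W
V = 43 / 3.6 = 11.9444 m/s
TE = 1121000 / 11.9444
TE = 93851.2 N

93851.2


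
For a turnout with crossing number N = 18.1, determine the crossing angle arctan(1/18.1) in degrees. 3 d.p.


1/N = 1/18.1 = 0.055249
angle = arctan(0.055249) = 0.055193 rad
angle = 0.055193 * 180/pi = 3.162 degrees

3.162


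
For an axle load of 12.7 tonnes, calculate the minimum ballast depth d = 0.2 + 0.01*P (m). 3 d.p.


d = 0.2 + 0.01 * 12.7
d = 0.2 + 0.127
d = 0.327 m

0.327


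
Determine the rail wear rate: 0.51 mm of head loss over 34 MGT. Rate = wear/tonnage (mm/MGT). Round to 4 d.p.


Wear rate = total wear / cumulative tonnage
Rate = 0.51 / 34
Rate = 0.0150 mm/MGT

0.0150


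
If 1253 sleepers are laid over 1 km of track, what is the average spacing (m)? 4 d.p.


Spacing = 1000 m / number of sleepers
Spacing = 1000 / 1253
Spacing = 0.7981 m

0.7981


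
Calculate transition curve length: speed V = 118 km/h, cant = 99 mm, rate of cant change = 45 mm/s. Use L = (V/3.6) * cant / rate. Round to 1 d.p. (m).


Convert speed: V = 118 / 3.6 = 32.7778 m/s
L = 32.7778 * 99 / 45
L = 3245.0 / 45
L = 72.1 m

72.1


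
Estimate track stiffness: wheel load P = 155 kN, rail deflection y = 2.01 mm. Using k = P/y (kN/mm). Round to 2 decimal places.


Track stiffness k = P / y
k = 155 / 2.01
k = 77.11 kN/mm

77.11


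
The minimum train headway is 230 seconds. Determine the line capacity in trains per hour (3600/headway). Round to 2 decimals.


Capacity = 3600 / headway
Capacity = 3600 / 230
Capacity = 15.65 trains/hour

15.65


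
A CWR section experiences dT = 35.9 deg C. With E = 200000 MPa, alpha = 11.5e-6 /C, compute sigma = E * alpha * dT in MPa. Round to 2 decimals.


sigma = E * alpha * dT
sigma = 200000 * 11.5e-6 * 35.9
sigma = 2.3 * 35.9
sigma = 82.57 MPa

82.57


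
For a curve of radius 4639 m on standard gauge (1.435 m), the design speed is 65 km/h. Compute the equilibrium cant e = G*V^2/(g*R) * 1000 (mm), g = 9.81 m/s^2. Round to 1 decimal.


Convert speed: V = 65 / 3.6 = 18.0556 m/s
Apply formula: e = 1.435 * 18.0556^2 / (9.81 * 4639)
e = 1.435 * 326.0031 / 45508.59
e = 0.01028 m = 10.3 mm

10.3


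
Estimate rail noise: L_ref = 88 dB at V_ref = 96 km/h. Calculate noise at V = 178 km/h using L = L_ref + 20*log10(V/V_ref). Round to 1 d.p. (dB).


V/V_ref = 178 / 96 = 1.854167
log10(1.854167) = 0.268149
20 * 0.268149 = 5.363
L = 88 + 5.363 = 93.4 dB

93.4


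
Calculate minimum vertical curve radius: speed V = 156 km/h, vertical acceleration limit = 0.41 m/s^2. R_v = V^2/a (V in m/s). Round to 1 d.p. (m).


Convert speed: V = 156 / 3.6 = 43.3333 m/s
V^2 = 1877.7778 m^2/s^2
R_v = 1877.7778 / 0.41
R_v = 4579.9 m

4579.9


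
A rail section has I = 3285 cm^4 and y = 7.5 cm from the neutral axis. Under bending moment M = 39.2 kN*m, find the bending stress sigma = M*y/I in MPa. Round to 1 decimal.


Convert units:
M = 39.2 kN*m = 39200000 N*mm
y = 7.5 cm = 75 mm
I = 3285 cm^4 = 32850000 mm^4
sigma = 39200000 * 75 / 32850000
sigma = 89.5 MPa

89.5


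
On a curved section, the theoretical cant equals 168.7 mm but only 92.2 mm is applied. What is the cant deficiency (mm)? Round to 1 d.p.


Cant deficiency = equilibrium cant - actual cant
CD = 168.7 - 92.2
CD = 76.5 mm

76.5


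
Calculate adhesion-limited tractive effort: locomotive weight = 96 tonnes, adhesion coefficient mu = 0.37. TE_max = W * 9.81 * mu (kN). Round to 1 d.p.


TE_max = W * g * mu
TE_max = 96 * 9.81 * 0.37
TE_max = 941.76 * 0.37
TE_max = 348.5 kN

348.5


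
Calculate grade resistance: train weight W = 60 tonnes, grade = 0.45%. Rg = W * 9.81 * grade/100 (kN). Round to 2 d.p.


Rg = W * 9.81 * grade / 100
Rg = 60 * 9.81 * 0.45 / 100
Rg = 588.6 * 0.0045
Rg = 2.65 kN

2.65


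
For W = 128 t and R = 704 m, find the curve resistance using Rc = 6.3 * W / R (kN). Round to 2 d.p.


Rc = 6.3 * W / R
Rc = 6.3 * 128 / 704
Rc = 806.4 / 704
Rc = 1.15 kN

1.15


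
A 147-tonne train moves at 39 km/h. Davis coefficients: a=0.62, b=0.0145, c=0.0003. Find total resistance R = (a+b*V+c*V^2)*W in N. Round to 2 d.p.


b*V = 0.0145 * 39 = 0.5655
c*V^2 = 0.0003 * 1521 = 0.4563
R_per_t = 0.62 + 0.5655 + 0.4563 = 1.6418 N/t
R_total = 1.6418 * 147 = 241.34 N

241.34


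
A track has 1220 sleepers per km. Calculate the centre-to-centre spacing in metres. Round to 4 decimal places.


Spacing = 1000 m / number of sleepers
Spacing = 1000 / 1220
Spacing = 0.8197 m

0.8197


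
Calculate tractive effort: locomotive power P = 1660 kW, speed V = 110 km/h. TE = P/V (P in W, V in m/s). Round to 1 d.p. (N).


Convert: P = 1660 kW = 1660000 W
V = 110 / 3.6 = 30.5556 m/s
TE = 1660000 / 30.5556
TE = 54327.3 N

54327.3


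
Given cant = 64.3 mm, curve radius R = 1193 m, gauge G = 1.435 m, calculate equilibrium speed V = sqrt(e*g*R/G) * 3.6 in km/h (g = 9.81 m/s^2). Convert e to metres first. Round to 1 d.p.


Convert cant: e = 64.3 mm = 0.0643 m
V_ms = sqrt(0.0643 * 9.81 * 1193 / 1.435)
V_ms = sqrt(524.407052) = 22.8999 m/s
V = 22.8999 * 3.6 = 82.4 km/h

82.4


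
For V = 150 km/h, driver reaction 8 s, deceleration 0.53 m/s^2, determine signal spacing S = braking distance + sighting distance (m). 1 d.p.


V = 150 / 3.6 = 41.6667 m/s
Braking distance = 41.6667^2 / (2*0.53) = 1637.8407 m
Sighting distance = 41.6667 * 8 = 333.3333 m
S = 1637.8407 + 333.3333 = 1971.2 m

1971.2


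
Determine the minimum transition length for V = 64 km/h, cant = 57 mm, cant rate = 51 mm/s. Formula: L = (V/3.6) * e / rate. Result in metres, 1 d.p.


Convert speed: V = 64 / 3.6 = 17.7778 m/s
L = 17.7778 * 57 / 51
L = 1013.3333 / 51
L = 19.9 m

19.9


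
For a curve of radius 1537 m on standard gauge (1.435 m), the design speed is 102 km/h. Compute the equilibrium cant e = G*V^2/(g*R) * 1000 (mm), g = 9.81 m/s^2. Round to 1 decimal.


Convert speed: V = 102 / 3.6 = 28.3333 m/s
Apply formula: e = 1.435 * 28.3333^2 / (9.81 * 1537)
e = 1.435 * 802.7778 / 15077.97
e = 0.076402 m = 76.4 mm

76.4


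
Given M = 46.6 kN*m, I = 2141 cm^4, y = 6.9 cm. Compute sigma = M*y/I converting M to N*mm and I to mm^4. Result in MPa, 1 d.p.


Convert units:
M = 46.6 kN*m = 46600000 N*mm
y = 6.9 cm = 69 mm
I = 2141 cm^4 = 21410000 mm^4
sigma = 46600000 * 69 / 21410000
sigma = 150.2 MPa

150.2


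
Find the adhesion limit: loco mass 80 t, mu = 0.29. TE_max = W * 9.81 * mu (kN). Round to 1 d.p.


TE_max = W * g * mu
TE_max = 80 * 9.81 * 0.29
TE_max = 784.8 * 0.29
TE_max = 227.6 kN

227.6


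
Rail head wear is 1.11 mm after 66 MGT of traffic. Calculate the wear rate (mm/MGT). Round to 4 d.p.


Wear rate = total wear / cumulative tonnage
Rate = 1.11 / 66
Rate = 0.0168 mm/MGT

0.0168


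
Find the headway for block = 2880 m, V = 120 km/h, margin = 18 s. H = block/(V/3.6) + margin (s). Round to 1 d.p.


V = 120 / 3.6 = 33.3333 m/s
Block traversal time = 2880 / 33.3333 = 86.4 s
Headway = 86.4 + 18
Headway = 104.4 s

104.4


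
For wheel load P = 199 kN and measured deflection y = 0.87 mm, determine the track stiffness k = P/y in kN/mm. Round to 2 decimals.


Track stiffness k = P / y
k = 199 / 0.87
k = 228.74 kN/mm

228.74


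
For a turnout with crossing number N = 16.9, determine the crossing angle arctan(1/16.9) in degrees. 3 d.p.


1/N = 1/16.9 = 0.059172
angle = arctan(0.059172) = 0.059103 rad
angle = 0.059103 * 180/pi = 3.386 degrees

3.386


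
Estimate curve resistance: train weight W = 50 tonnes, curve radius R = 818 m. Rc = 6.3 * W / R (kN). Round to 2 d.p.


Rc = 6.3 * W / R
Rc = 6.3 * 50 / 818
Rc = 315.0 / 818
Rc = 0.39 kN

0.39


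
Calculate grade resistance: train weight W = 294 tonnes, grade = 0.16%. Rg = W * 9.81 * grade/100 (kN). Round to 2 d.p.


Rg = W * 9.81 * grade / 100
Rg = 294 * 9.81 * 0.16 / 100
Rg = 2884.14 * 0.0016
Rg = 4.61 kN

4.61


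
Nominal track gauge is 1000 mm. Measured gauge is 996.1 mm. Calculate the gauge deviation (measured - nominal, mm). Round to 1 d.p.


Deviation = measured - nominal
Deviation = 996.1 - 1000
Deviation = -3.9 mm

-3.9


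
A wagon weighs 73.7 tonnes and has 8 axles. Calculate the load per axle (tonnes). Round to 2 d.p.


Load per axle = total weight / number of axles
Load = 73.7 / 8
Load = 9.21 tonnes

9.21


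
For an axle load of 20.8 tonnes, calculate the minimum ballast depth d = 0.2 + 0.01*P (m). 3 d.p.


d = 0.2 + 0.01 * 20.8
d = 0.2 + 0.208
d = 0.408 m

0.408


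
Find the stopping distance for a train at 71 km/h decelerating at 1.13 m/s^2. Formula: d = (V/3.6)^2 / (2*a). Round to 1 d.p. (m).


Convert speed: V = 71 / 3.6 = 19.7222 m/s
V^2 = 388.966
d = 388.966 / (2 * 1.13)
d = 388.966 / 2.26
d = 172.1 m

172.1


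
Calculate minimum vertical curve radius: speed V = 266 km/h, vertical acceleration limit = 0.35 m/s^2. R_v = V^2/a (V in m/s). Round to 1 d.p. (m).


Convert speed: V = 266 / 3.6 = 73.8889 m/s
V^2 = 5459.5679 m^2/s^2
R_v = 5459.5679 / 0.35
R_v = 15598.8 m

15598.8


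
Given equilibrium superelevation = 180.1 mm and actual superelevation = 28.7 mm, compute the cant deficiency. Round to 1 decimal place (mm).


Cant deficiency = equilibrium cant - actual cant
CD = 180.1 - 28.7
CD = 151.4 mm

151.4


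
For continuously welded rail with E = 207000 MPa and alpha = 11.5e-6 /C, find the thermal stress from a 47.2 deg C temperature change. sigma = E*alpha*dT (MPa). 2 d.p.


sigma = E * alpha * dT
sigma = 207000 * 11.5e-6 * 47.2
sigma = 2.3805 * 47.2
sigma = 112.36 MPa

112.36


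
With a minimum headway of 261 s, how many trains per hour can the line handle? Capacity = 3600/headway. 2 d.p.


Capacity = 3600 / headway
Capacity = 3600 / 261
Capacity = 13.79 trains/hour

13.79


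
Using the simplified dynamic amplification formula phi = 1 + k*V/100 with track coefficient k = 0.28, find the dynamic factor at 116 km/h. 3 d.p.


phi = 1 + k * V / 100
phi = 1 + 0.28 * 116 / 100
phi = 1 + 0.3248
phi = 1.325

1.325


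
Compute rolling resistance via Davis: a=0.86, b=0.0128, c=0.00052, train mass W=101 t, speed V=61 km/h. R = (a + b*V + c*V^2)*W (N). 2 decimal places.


b*V = 0.0128 * 61 = 0.7808
c*V^2 = 0.00052 * 3721 = 1.93492
R_per_t = 0.86 + 0.7808 + 1.93492 = 3.57572 N/t
R_total = 3.57572 * 101 = 361.15 N

361.15


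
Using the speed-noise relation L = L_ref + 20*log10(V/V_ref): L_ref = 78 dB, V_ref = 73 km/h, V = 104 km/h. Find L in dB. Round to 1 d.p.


V/V_ref = 104 / 73 = 1.424658
log10(1.424658) = 0.15371
20 * 0.15371 = 3.0742
L = 78 + 3.0742 = 81.1 dB

81.1


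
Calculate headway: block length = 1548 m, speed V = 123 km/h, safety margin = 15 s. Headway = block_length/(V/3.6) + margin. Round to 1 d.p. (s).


V = 123 / 3.6 = 34.1667 m/s
Block traversal time = 1548 / 34.1667 = 45.3073 s
Headway = 45.3073 + 15
Headway = 60.3 s

60.3


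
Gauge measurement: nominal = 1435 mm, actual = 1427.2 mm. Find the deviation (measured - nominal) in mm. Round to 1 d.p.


Deviation = measured - nominal
Deviation = 1427.2 - 1435
Deviation = -7.8 mm

-7.8


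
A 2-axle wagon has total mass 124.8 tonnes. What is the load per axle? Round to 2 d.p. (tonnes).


Load per axle = total weight / number of axles
Load = 124.8 / 2
Load = 62.40 tonnes

62.40


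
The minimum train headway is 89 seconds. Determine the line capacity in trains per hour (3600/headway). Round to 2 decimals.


Capacity = 3600 / headway
Capacity = 3600 / 89
Capacity = 40.45 trains/hour

40.45


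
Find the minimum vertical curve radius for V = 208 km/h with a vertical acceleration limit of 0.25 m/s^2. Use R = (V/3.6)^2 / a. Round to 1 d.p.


Convert speed: V = 208 / 3.6 = 57.7778 m/s
V^2 = 3338.2716 m^2/s^2
R_v = 3338.2716 / 0.25
R_v = 13353.1 m

13353.1


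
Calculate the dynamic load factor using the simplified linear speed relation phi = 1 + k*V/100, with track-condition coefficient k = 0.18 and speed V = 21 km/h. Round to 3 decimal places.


phi = 1 + k * V / 100
phi = 1 + 0.18 * 21 / 100
phi = 1 + 0.0378
phi = 1.038

1.038


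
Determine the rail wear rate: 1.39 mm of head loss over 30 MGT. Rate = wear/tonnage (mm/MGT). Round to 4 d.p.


Wear rate = total wear / cumulative tonnage
Rate = 1.39 / 30
Rate = 0.0463 mm/MGT

0.0463


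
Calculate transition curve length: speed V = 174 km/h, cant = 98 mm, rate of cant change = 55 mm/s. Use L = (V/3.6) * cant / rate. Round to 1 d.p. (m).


Convert speed: V = 174 / 3.6 = 48.3333 m/s
L = 48.3333 * 98 / 55
L = 4736.6667 / 55
L = 86.1 m

86.1


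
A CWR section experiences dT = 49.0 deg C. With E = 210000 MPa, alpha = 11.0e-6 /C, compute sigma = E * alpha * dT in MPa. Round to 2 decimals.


sigma = E * alpha * dT
sigma = 210000 * 11.0e-6 * 49.0
sigma = 2.31 * 49.0
sigma = 113.19 MPa

113.19


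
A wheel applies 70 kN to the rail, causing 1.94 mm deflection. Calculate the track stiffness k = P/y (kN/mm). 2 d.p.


Track stiffness k = P / y
k = 70 / 1.94
k = 36.08 kN/mm

36.08


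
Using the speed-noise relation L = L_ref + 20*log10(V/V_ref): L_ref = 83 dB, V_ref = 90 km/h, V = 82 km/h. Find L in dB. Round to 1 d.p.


V/V_ref = 82 / 90 = 0.911111
log10(0.911111) = -0.040429
20 * -0.040429 = -0.8086
L = 83 + -0.8086 = 82.2 dB

82.2


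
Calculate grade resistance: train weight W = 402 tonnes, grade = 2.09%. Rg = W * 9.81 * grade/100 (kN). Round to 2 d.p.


Rg = W * 9.81 * grade / 100
Rg = 402 * 9.81 * 2.09 / 100
Rg = 3943.62 * 0.0209
Rg = 82.42 kN

82.42


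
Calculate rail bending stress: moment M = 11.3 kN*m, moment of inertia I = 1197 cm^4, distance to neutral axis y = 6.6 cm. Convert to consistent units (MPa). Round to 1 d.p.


Convert units:
M = 11.3 kN*m = 11300000 N*mm
y = 6.6 cm = 66 mm
I = 1197 cm^4 = 11970000 mm^4
sigma = 11300000 * 66 / 11970000
sigma = 62.3 MPa

62.3


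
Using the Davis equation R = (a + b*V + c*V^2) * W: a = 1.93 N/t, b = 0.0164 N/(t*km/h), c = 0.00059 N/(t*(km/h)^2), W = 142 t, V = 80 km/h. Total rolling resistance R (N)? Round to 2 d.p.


b*V = 0.0164 * 80 = 1.312
c*V^2 = 0.00059 * 6400 = 3.776
R_per_t = 1.93 + 1.312 + 3.776 = 7.018 N/t
R_total = 7.018 * 142 = 996.56 N

996.56


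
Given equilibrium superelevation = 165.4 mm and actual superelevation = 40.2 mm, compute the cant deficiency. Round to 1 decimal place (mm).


Cant deficiency = equilibrium cant - actual cant
CD = 165.4 - 40.2
CD = 125.2 mm

125.2


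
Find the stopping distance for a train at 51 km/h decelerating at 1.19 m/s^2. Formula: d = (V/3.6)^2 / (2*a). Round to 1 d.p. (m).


Convert speed: V = 51 / 3.6 = 14.1667 m/s
V^2 = 200.6944
d = 200.6944 / (2 * 1.19)
d = 200.6944 / 2.38
d = 84.3 m

84.3


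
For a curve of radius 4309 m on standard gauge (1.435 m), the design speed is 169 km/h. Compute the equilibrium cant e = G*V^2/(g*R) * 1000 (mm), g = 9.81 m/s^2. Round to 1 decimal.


Convert speed: V = 169 / 3.6 = 46.9444 m/s
Apply formula: e = 1.435 * 46.9444^2 / (9.81 * 4309)
e = 1.435 * 2203.7809 / 42271.29
e = 0.074813 m = 74.8 mm

74.8


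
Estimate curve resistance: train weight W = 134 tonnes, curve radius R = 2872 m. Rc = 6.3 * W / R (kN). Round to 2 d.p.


Rc = 6.3 * W / R
Rc = 6.3 * 134 / 2872
Rc = 844.2 / 2872
Rc = 0.29 kN

0.29


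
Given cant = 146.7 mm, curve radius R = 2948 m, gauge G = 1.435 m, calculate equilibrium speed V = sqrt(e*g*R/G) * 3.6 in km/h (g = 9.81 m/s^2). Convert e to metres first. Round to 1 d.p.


Convert cant: e = 146.7 mm = 0.1467 m
V_ms = sqrt(0.1467 * 9.81 * 2948 / 1.435)
V_ms = sqrt(2956.478325) = 54.3735 m/s
V = 54.3735 * 3.6 = 195.7 km/h

195.7


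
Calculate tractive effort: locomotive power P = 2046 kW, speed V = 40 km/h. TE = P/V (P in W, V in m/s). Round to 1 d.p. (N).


Convert: P = 2046 kW = 2046000 W
V = 40 / 3.6 = 11.1111 m/s
TE = 2046000 / 11.1111
TE = 184140.0 N

184140.0


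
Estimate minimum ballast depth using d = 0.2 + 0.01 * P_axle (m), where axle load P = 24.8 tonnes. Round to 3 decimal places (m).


d = 0.2 + 0.01 * 24.8
d = 0.2 + 0.248
d = 0.448 m

0.448


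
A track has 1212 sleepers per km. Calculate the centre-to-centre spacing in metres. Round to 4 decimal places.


Spacing = 1000 m / number of sleepers
Spacing = 1000 / 1212
Spacing = 0.8251 m

0.8251


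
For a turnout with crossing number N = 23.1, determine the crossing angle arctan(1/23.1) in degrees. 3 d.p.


1/N = 1/23.1 = 0.04329
angle = arctan(0.04329) = 0.043263 rad
angle = 0.043263 * 180/pi = 2.479 degrees

2.479


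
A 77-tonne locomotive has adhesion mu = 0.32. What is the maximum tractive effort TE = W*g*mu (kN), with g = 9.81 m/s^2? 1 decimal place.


TE_max = W * g * mu
TE_max = 77 * 9.81 * 0.32
TE_max = 755.37 * 0.32
TE_max = 241.7 kN

241.7


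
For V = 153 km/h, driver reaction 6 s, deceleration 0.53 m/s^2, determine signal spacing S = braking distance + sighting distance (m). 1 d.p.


V = 153 / 3.6 = 42.5 m/s
Braking distance = 42.5^2 / (2*0.53) = 1704.0094 m
Sighting distance = 42.5 * 6 = 255.0 m
S = 1704.0094 + 255.0 = 1959.0 m

1959.0


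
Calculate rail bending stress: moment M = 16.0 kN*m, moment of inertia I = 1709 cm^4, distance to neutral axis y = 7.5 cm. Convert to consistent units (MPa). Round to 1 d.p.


Convert units:
M = 16.0 kN*m = 16000000 N*mm
y = 7.5 cm = 75 mm
I = 1709 cm^4 = 17090000 mm^4
sigma = 16000000 * 75 / 17090000
sigma = 70.2 MPa

70.2


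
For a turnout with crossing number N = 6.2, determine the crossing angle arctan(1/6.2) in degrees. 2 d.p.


1/N = 1/6.2 = 0.16129
angle = arctan(0.16129) = 0.159913 rad
angle = 0.159913 * 180/pi = 9.16 degrees

9.16


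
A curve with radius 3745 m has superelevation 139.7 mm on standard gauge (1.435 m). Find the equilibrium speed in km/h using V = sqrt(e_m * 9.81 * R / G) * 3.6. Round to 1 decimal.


Convert cant: e = 139.7 mm = 0.1397 m
V_ms = sqrt(0.1397 * 9.81 * 3745 / 1.435)
V_ms = sqrt(3576.558512) = 59.8043 m/s
V = 59.8043 * 3.6 = 215.3 km/h

215.3


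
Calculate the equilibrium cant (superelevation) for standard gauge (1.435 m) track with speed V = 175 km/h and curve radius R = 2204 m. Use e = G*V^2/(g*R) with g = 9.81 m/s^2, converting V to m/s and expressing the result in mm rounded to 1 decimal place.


Convert speed: V = 175 / 3.6 = 48.6111 m/s
Apply formula: e = 1.435 * 48.6111^2 / (9.81 * 2204)
e = 1.435 * 2363.0401 / 21621.24
e = 0.156835 m = 156.8 mm

156.8


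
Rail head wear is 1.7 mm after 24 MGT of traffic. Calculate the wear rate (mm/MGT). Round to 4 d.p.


Wear rate = total wear / cumulative tonnage
Rate = 1.7 / 24
Rate = 0.0708 mm/MGT

0.0708


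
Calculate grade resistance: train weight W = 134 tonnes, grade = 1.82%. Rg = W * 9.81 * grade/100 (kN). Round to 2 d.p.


Rg = W * 9.81 * grade / 100
Rg = 134 * 9.81 * 1.82 / 100
Rg = 1314.54 * 0.0182
Rg = 23.92 kN

23.92


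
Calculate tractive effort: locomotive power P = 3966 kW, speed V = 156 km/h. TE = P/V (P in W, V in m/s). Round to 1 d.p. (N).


Convert: P = 3966 kW = 3966000 W
V = 156 / 3.6 = 43.3333 m/s
TE = 3966000 / 43.3333
TE = 91523.1 N

91523.1


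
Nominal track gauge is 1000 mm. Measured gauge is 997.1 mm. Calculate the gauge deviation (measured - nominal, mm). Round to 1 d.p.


Deviation = measured - nominal
Deviation = 997.1 - 1000
Deviation = -2.9 mm

-2.9


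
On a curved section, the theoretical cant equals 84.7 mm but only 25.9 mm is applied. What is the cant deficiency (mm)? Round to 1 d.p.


Cant deficiency = equilibrium cant - actual cant
CD = 84.7 - 25.9
CD = 58.8 mm

58.8


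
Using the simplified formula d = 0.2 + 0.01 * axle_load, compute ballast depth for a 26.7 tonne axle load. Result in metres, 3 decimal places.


d = 0.2 + 0.01 * 26.7
d = 0.2 + 0.267
d = 0.467 m

0.467


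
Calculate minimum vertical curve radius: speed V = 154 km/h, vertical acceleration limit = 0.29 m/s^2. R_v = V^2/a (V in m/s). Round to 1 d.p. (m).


Convert speed: V = 154 / 3.6 = 42.7778 m/s
V^2 = 1829.9383 m^2/s^2
R_v = 1829.9383 / 0.29
R_v = 6310.1 m

6310.1


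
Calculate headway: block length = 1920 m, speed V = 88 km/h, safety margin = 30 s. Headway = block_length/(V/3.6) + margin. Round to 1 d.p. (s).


V = 88 / 3.6 = 24.4444 m/s
Block traversal time = 1920 / 24.4444 = 78.5455 s
Headway = 78.5455 + 30
Headway = 108.5 s

108.5


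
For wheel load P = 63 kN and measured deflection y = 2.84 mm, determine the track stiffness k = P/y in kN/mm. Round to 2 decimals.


Track stiffness k = P / y
k = 63 / 2.84
k = 22.18 kN/mm

22.18


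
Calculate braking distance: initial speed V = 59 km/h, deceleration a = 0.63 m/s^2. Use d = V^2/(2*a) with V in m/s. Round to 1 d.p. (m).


Convert speed: V = 59 / 3.6 = 16.3889 m/s
V^2 = 268.5957
d = 268.5957 / (2 * 0.63)
d = 268.5957 / 1.26
d = 213.2 m

213.2


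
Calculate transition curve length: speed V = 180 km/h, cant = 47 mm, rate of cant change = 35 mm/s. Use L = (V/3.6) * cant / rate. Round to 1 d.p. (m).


Convert speed: V = 180 / 3.6 = 50.0 m/s
L = 50.0 * 47 / 35
L = 2350.0 / 35
L = 67.1 m

67.1


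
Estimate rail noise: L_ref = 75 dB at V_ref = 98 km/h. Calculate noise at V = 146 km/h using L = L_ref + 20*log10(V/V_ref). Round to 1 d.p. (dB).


V/V_ref = 146 / 98 = 1.489796
log10(1.489796) = 0.173127
20 * 0.173127 = 3.4625
L = 75 + 3.4625 = 78.5 dB

78.5


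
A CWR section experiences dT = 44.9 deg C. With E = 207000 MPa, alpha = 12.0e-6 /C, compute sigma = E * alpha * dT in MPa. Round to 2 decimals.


sigma = E * alpha * dT
sigma = 207000 * 12.0e-6 * 44.9
sigma = 2.484 * 44.9
sigma = 111.53 MPa

111.53


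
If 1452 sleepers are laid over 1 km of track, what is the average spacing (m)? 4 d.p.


Spacing = 1000 m / number of sleepers
Spacing = 1000 / 1452
Spacing = 0.6887 m

0.6887


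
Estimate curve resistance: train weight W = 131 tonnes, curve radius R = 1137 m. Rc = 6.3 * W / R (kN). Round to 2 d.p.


Rc = 6.3 * W / R
Rc = 6.3 * 131 / 1137
Rc = 825.3 / 1137
Rc = 0.73 kN

0.73


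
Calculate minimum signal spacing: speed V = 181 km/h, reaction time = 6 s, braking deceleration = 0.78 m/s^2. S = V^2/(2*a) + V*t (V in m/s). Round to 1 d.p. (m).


V = 181 / 3.6 = 50.2778 m/s
Braking distance = 50.2778^2 / (2*0.78) = 1620.4198 m
Sighting distance = 50.2778 * 6 = 301.6667 m
S = 1620.4198 + 301.6667 = 1922.1 m

1922.1


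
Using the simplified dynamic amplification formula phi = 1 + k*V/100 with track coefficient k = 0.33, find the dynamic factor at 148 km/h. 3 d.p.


phi = 1 + k * V / 100
phi = 1 + 0.33 * 148 / 100
phi = 1 + 0.4884
phi = 1.488

1.488


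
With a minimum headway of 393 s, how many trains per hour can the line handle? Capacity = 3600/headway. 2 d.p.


Capacity = 3600 / headway
Capacity = 3600 / 393
Capacity = 9.16 trains/hour

9.16


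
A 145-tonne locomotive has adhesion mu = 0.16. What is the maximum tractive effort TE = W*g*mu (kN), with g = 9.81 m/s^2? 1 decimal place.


TE_max = W * g * mu
TE_max = 145 * 9.81 * 0.16
TE_max = 1422.45 * 0.16
TE_max = 227.6 kN

227.6


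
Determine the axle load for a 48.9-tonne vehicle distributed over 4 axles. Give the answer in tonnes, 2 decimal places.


Load per axle = total weight / number of axles
Load = 48.9 / 4
Load = 12.23 tonnes

12.23


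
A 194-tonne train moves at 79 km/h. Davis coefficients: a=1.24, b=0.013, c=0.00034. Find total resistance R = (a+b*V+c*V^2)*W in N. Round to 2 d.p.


b*V = 0.013 * 79 = 1.027
c*V^2 = 0.00034 * 6241 = 2.12194
R_per_t = 1.24 + 1.027 + 2.12194 = 4.38894 N/t
R_total = 4.38894 * 194 = 851.45 N

851.45


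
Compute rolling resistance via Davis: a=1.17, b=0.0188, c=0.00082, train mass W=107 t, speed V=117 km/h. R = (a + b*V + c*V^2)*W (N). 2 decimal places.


b*V = 0.0188 * 117 = 2.1996
c*V^2 = 0.00082 * 13689 = 11.22498
R_per_t = 1.17 + 2.1996 + 11.22498 = 14.59458 N/t
R_total = 14.59458 * 107 = 1561.62 N

1561.62


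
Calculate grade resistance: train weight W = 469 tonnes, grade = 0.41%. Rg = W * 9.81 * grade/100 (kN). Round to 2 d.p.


Rg = W * 9.81 * grade / 100
Rg = 469 * 9.81 * 0.41 / 100
Rg = 4600.89 * 0.0041
Rg = 18.86 kN

18.86


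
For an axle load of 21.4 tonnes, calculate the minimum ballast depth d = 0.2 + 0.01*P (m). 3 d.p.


d = 0.2 + 0.01 * 21.4
d = 0.2 + 0.214
d = 0.414 m

0.414


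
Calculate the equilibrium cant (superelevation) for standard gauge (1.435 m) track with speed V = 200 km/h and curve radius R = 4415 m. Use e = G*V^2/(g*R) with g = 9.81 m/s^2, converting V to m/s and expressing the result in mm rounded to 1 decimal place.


Convert speed: V = 200 / 3.6 = 55.5556 m/s
Apply formula: e = 1.435 * 55.5556^2 / (9.81 * 4415)
e = 1.435 * 3086.4198 / 43311.15
e = 0.10226 m = 102.3 mm

102.3
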